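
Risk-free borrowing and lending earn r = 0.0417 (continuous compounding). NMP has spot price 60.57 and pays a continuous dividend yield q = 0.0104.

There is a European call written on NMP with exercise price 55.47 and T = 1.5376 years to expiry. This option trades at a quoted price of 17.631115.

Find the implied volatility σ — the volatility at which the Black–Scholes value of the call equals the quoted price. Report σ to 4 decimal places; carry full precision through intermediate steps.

sigma = 0.4975

At σ = 0.4975 the Black–Scholes value reproduces the quote:
σ√T = 0.4975·√1.5376 = 0.616900
d₁ = (ln(S/K) + (r−q+σ²/2)T) / (σ√T) = (ln(60.57/55.47) + (0.0417−0.0104+0.4975²/2)·1.5376) / 0.616900 = (0.087957 + 0.238410) / 0.616900 = 0.529044
d₂ = d₁ − σ√T = 0.529044 − 0.616900 = -0.087856
e^{−rT} = 0.937894
e^{−qT} = 0.984136
N(d₁) = 0.701612,  N(d₂) = 0.464995
V = S·e^{−qT}·N(d₁) − K·e^{−rT}·N(d₂) = 41.822504 − 24.191389 = 17.631115 (the quoted price), and the Black–Scholes price is strictly increasing in σ, so σ is unique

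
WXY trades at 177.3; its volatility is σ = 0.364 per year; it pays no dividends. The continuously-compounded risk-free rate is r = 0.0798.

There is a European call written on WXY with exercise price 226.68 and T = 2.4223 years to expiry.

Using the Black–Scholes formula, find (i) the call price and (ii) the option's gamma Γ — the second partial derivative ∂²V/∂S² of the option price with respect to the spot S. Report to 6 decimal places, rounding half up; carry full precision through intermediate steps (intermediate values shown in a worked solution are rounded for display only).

price = 36.005549
Γ = 0.003900

σ√T = 0.364·√2.4223 = 0.566520
d₁ = (ln(S/K) + (r+σ²/2)T) / (σ√T) = (ln(177.3/226.68) + (0.0798+0.364²/2)·2.4223) / 0.566520 = (-0.245696 + 0.353772) / 0.566520 = 0.190772
d₂ = d₁ − σ√T = 0.190772 − 0.566520 = -0.375749
e^{−rT} = 0.824235
N(d₁) = 0.575648,  N(d₂) = 0.353552
Call price V = S·N(d₁) − K·e^{−rT}·N(d₂) = 102.062343 − 66.056794 = 36.005549
φ(d₁) = (1/√(2π))·e^{−d₁²/2} = 0.391748
Γ = φ(d₁) / (S·σ·√T) = 0.003900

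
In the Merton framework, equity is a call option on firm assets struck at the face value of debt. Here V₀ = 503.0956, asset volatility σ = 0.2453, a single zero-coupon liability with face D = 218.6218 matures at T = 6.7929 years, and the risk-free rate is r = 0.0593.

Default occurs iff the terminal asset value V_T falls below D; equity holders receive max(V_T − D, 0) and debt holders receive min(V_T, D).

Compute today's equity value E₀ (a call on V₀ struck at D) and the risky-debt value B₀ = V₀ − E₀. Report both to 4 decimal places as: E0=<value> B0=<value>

E0=358.6481 B0=144.4475

Apply the equity-as-call identities (strike 218.6218, horizon 6.7929 years):
d₁ = [ln(V₀/D) + (r + σ²/2)T] / (σ√T)
   = [ln(503.0956/218.6218) + (0.0593 + 0.5·0.2453²)·6.7929] / (0.2453·√6.7929)
   = [0.833437 + 0.607190] / 0.639330 = 2.253339
d₂ = d₁ − σ√T = 2.253339 − 0.639330 = 1.614009
N(d₁) = 0.987881,  N(d₂) = 0.946737,  e^(−rT) = 0.668433
E₀ = V₀·N(d₁) − D·e^(−rT)·N(d₂)
   = 503.0956·0.987881 − 218.6218·0.668433·0.946737 = 358.648094
B₀ = V₀ − E₀ = 503.0956 − 358.648094 = 144.447506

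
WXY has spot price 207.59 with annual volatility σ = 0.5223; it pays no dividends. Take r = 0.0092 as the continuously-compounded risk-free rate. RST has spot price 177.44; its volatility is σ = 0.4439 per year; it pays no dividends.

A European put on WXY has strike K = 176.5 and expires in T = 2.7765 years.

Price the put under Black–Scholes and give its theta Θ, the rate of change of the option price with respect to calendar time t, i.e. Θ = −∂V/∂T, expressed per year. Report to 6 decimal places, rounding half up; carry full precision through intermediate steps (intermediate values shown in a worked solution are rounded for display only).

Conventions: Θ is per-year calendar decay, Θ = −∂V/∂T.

σ√T = 0.5223·√2.7765 = 0.870300
d₁ = (ln(S/K) + (r+σ²/2)T) / (σ√T) = (ln(207.59/176.5) + (0.0092+0.5223²/2)·2.7765) / 0.870300 = (0.162244 + 0.404255) / 0.870300 = 0.650924
d₂ = d₁ − σ√T = 0.650924 − 0.870300 = -0.219376
e^{−rT} = 0.974780
N(−d₁) = 0.257548,  N(−d₂) = 0.586821
Put price V = K·e^{−rT}·N(−d₂) − S·N(−d₁) = 100.961816 − 53.464362 = 47.497453
φ(d₁) = (1/√(2π))·e^{−d₁²/2} = 0.322778
Θ = −S·φ(d₁)·σ/(2√T) + r·K·e^{−rT}·N(−d₂) = −10.501517 + 0.928849 = -9.572668

price = 47.497453
Θ = -9.572668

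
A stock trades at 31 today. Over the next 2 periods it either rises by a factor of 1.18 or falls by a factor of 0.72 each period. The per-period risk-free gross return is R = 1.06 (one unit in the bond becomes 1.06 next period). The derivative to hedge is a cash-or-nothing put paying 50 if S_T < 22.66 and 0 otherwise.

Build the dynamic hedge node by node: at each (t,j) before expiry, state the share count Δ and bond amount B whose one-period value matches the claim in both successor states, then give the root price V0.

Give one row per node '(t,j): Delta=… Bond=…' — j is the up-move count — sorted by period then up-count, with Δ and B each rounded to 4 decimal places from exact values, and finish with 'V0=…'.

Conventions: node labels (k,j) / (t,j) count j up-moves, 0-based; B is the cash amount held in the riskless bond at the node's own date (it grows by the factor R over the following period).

(0,0): Delta=-0.8629 Bond=29.7787
(1,0): Delta=-4.8699 Bond=121.0008
(1,1): Delta=0.0000 Bond=0.0000
V0=3.0283

Under the risk-neutral measure, an up-move has probability p* = (R−d)/(u−d) = 0.7391 and values discount at R = 1.06.
At maturity the claim pays: V(2,0)=50.0000, V(2,1)=0.0000, V(2,2)=0.0000
(1,0): S=22.3200. Δ = (V_up−V_dn)/(S_up−S_dn) = (0.0000−50.0000)/(26.3376−16.0704) = -4.8699. V = [p*·0.0000 + (1−p*)·50.0000]/1.06 = 12.3052. B = V − Δ·S = 121.0008.
(1,1): S=36.5800. Δ = (V_up−V_dn)/(S_up−S_dn) = (0.0000−0.0000)/(43.1644−26.3376) = 0.0000. V = [p*·0.0000 + (1−p*)·0.0000]/1.06 = 0.0000. B = V − Δ·S = 0.0000.
(0,0): S=31.0000. Δ = (V_up−V_dn)/(S_up−S_dn) = (0.0000−12.3052)/(36.5800−22.3200) = -0.8629. V = [p*·0.0000 + (1−p*)·12.3052]/1.06 = 3.0283. B = V − Δ·S = 29.7787.
Sanity check at the root: Δ(0,0)·S0 + B(0,0) reproduces V0 = 3.0283.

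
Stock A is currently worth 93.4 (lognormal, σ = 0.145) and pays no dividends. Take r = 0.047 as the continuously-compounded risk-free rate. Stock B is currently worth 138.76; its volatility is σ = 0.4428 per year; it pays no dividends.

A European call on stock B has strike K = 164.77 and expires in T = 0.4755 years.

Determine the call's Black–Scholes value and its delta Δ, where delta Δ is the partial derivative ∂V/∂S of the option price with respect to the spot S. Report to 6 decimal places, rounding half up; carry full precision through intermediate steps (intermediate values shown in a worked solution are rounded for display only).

price = 9.125791
Δ = 0.368132

σ√T = 0.4428·√0.4755 = 0.305339
d₁ = (ln(S/K) + (r+σ²/2)T) / (σ√T) = (ln(138.76/164.77) + (0.047+0.4428²/2)·0.4755) / 0.305339 = (-0.171805 + 0.068965) / 0.305339 = -0.336806
d₂ = d₁ − σ√T = -0.336806 − 0.305339 = -0.642145
e^{−rT} = 0.977899
N(d₁) = 0.368132,  N(d₂) = 0.260389
Call price V = S·N(d₁) − K·e^{−rT}·N(d₂) = 51.081935 − 41.956144 = 9.125791
Δ = N(d₁) = 0.368132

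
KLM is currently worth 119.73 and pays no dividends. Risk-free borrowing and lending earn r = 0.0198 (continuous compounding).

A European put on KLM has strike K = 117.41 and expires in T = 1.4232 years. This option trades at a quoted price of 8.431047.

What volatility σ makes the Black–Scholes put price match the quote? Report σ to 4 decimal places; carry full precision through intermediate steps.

sigma = 0.1981

At σ = 0.1981 the Black–Scholes value reproduces the quote:
σ√T = 0.1981·√1.4232 = 0.236329
d₁ = (ln(S/K) + (r+σ²/2)T) / (σ√T) = (ln(119.73/117.41) + (0.0198+0.1981²/2)·1.4232) / 0.236329 = (0.019567 + 0.056105) / 0.236329 = 0.320198
d₂ = d₁ − σ√T = 0.320198 − 0.236329 = 0.083869
e^{−rT} = 0.972214
N(−d₁) = 0.374409,  N(−d₂) = 0.466580
V = K·e^{−rT}·N(−d₂) − S·N(−d₁) = 53.259034 − 44.827986 = 8.431047 (the quoted price), and the Black–Scholes price is strictly increasing in σ, so σ is unique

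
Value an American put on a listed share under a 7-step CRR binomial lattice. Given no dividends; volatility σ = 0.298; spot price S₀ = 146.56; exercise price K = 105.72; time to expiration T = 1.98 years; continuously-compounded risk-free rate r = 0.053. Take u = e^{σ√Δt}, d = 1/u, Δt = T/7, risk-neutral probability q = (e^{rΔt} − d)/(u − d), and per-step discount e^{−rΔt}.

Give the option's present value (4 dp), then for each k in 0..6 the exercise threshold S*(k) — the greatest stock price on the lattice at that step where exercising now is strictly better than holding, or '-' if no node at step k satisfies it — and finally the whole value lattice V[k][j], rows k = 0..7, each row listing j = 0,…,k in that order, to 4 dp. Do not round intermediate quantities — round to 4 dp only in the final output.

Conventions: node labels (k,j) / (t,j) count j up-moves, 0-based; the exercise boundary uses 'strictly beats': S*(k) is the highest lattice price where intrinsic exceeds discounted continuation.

Δt=0.28286, u=1.17174, d=0.85343, q=0.50791, disc=e^(-rΔt)=0.98512
k=7 terminal: V=max(K-S,0) → 57.3920 39.3670 14.6192 0.0000 0.0000 0.0000 0.0000 0.0000
k=6: j=0 S=56.6278 intr=49.0922 cont=47.5192 V=49.0922[EX]; j=1 S=77.7484 intr=27.9716 cont=26.3985 V=27.9716[EX]; j=2 S=106.7464 intr=0.0000 cont=7.0869 V=7.0869[hold]; j=3 S=146.5600 intr=0.0000 cont=0.0000 V=0.0000[hold]; j=4 S=201.2229 intr=0.0000 cont=0.0000 V=0.0000[hold]; j=5 S=276.2737 intr=0.0000 cont=0.0000 V=0.0000[hold]; j=6 S=379.3163 intr=0.0000 cont=0.0000 V=0.0000[hold]  S*(6)=77.7484
k=5: j=0 S=66.3530 intr=39.3670 cont=37.7940 V=39.3670[EX]; j=1 S=91.1008 intr=14.6192 cont=17.1056 V=17.1056[hold]; j=2 S=125.0790 intr=0.0000 cont=3.4355 V=3.4355[hold]; j=3 S=171.7301 intr=0.0000 cont=0.0000 V=0.0000[hold]; j=4 S=235.7808 intr=0.0000 cont=0.0000 V=0.0000[hold]; j=5 S=323.7207 intr=0.0000 cont=0.0000 V=0.0000[hold]  S*(5)=66.3530
k=4: j=0 S=77.7484 intr=27.9716 cont=27.6426 V=27.9716[EX]; j=1 S=106.7464 intr=0.0000 cont=10.0112 V=10.0112[hold]; j=2 S=146.5600 intr=0.0000 cont=1.6654 V=1.6654[hold]; j=3 S=201.2229 intr=0.0000 cont=0.0000 V=0.0000[hold]; j=4 S=276.2737 intr=0.0000 cont=0.0000 V=0.0000[hold]  S*(4)=77.7484
k=3: j=0 S=91.1008 intr=14.6192 cont=18.5688 V=18.5688[hold]; j=1 S=125.0790 intr=0.0000 cont=5.6864 V=5.6864[hold]; j=2 S=171.7301 intr=0.0000 cont=0.8073 V=0.8073[hold]; j=3 S=235.7808 intr=0.0000 cont=0.0000 V=0.0000[hold]  S*(3)=-
k=2: j=0 S=106.7464 intr=0.0000 cont=11.8467 V=11.8467[hold]; j=1 S=146.5600 intr=0.0000 cont=3.1605 V=3.1605[hold]; j=2 S=201.2229 intr=0.0000 cont=0.3914 V=0.3914[hold]  S*(2)=-
k=1: j=0 S=125.0790 intr=0.0000 cont=7.3242 V=7.3242[hold]; j=1 S=171.7301 intr=0.0000 cont=1.7279 V=1.7279[hold]  S*(1)=-
k=0: j=0 S=146.5600 intr=0.0000 cont=4.4151 V=4.4151[hold]  S*(0)=-

price = 4.4151
boundary = - - - - 77.7484 66.3530 77.7484
tree:
4.4151
7.3242 1.7279
11.8467 3.1605 0.3914
18.5688 5.6864 0.8073 0.0000
27.9716 10.0112 1.6654 0.0000 0.0000
39.3670 17.1056 3.4355 0.0000 0.0000 0.0000
49.0922 27.9716 7.0869 0.0000 0.0000 0.0000 0.0000
57.3920 39.3670 14.6192 0.0000 0.0000 0.0000 0.0000 0.0000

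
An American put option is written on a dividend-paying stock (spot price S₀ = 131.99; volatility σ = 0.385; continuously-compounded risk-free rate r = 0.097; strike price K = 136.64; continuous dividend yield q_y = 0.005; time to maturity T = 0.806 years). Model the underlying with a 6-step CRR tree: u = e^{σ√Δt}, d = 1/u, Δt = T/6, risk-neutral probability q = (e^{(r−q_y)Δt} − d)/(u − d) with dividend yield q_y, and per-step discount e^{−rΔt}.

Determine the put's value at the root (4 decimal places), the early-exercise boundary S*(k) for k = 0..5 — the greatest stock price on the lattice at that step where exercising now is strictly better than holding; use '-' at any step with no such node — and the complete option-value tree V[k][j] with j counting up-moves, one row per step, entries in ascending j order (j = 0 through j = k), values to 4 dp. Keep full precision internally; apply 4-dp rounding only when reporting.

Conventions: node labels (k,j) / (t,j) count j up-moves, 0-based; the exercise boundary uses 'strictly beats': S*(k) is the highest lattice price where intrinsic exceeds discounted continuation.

Δt=0.13433, u=1.15155, d=0.86840, q=0.50870, disc=e^(-rΔt)=0.98705
k=6 terminal: V=max(K-S,0) → 80.0362 61.5796 37.1050 4.6500 0.0000 0.0000 0.0000
k=5: j=0 S=65.1821 intr=71.4579 cont=69.7328 V=71.4579[EX]; j=1 S=86.4357 intr=50.2043 cont=48.4934 V=50.2043[EX]; j=2 S=114.6195 intr=22.0205 cont=20.3286 V=22.0205[EX]; j=3 S=151.9930 intr=0.0000 cont=2.2550 V=2.2550[hold]; j=4 S=201.5527 intr=0.0000 cont=0.0000 V=0.0000[hold]; j=5 S=267.2722 intr=0.0000 cont=0.0000 V=0.0000[hold]  S*(5)=114.6195
k=4: j=0 S=75.0604 intr=61.5796 cont=59.8611 V=61.5796[EX]; j=1 S=99.5350 intr=37.1050 cont=35.4029 V=37.1050[EX]; j=2 S=131.9900 intr=4.6500 cont=11.8109 V=11.8109[hold]; j=3 S=175.0274 intr=0.0000 cont=1.0935 V=1.0935[hold]; j=4 S=232.0979 intr=0.0000 cont=0.0000 V=0.0000[hold]  S*(4)=99.5350
k=3: j=0 S=86.4357 intr=50.2043 cont=48.4934 V=50.2043[EX]; j=1 S=114.6195 intr=22.0205 cont=23.9241 V=23.9241[hold]; j=2 S=151.9930 intr=0.0000 cont=6.2767 V=6.2767[hold]; j=3 S=201.5527 intr=0.0000 cont=0.5303 V=0.5303[hold]  S*(3)=86.4357
k=2: j=0 S=99.5350 intr=37.1050 cont=36.3587 V=37.1050[EX]; j=1 S=131.9900 intr=4.6500 cont=14.7534 V=14.7534[hold]; j=2 S=175.0274 intr=0.0000 cont=3.3101 V=3.3101[hold]  S*(2)=99.5350
k=1: j=0 S=114.6195 intr=22.0205 cont=25.4016 V=25.4016[hold]; j=1 S=151.9930 intr=0.0000 cont=8.8166 V=8.8166[hold]  S*(1)=-
k=0: j=0 S=131.9900 intr=4.6500 cont=16.7452 V=16.7452[hold]  S*(0)=-

price = 16.7452
boundary = - - 99.5350 86.4357 99.5350 114.6195
tree:
16.7452
25.4016 8.8166
37.1050 14.7534 3.3101
50.2043 23.9241 6.2767 0.5303
61.5796 37.1050 11.8109 1.0935 0.0000
71.4579 50.2043 22.0205 2.2550 0.0000 0.0000
80.0362 61.5796 37.1050 4.6500 0.0000 0.0000 0.0000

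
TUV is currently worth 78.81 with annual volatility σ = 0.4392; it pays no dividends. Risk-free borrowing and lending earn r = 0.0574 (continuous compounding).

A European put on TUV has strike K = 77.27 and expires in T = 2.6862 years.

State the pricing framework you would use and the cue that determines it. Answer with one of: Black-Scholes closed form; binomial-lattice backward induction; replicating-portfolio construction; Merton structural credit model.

Key observation: everything needed for the exact continuous-time valuation of the European put on TUV (strike 77.27) is given, and no feature rules the closed form out.

framework: Black-Scholes closed form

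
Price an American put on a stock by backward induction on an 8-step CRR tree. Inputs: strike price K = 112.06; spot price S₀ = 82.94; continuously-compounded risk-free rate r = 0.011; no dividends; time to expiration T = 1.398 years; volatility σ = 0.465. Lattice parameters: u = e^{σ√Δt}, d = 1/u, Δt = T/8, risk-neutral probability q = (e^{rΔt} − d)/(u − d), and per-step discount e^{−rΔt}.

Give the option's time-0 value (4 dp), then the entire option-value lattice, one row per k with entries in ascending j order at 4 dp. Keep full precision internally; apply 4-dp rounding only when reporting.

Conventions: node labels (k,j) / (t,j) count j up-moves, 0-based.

price = 37.8239
tree:
37.8239
46.9248 27.1468
56.4489 35.7823 16.9788
65.7682 45.5903 24.2548 8.3868
73.9461 55.9008 33.5057 13.3420 2.5219
80.6792 65.7682 44.3873 20.6901 4.6489 0.0000
86.2229 73.9461 55.8357 30.9427 8.5696 0.0000 0.0000
90.7873 80.6792 65.7682 43.7721 15.7971 0.0000 0.0000 0.0000
94.5453 86.2229 73.9461 55.8357 29.1200 0.0000 0.0000 0.0000 0.0000

Δt=0.17475, u=1.21456, d=0.82334, q=0.45647, disc=e^(-rΔt)=0.99808
k=8 terminal: V=max(K-S,0) → 94.5453 86.2229 73.9461 55.8357 29.1200 0.0000 0.0000 0.0000 0.0000
k=7: j=0 S=21.2727 intr=90.7873 cont=90.5721 V=90.7873[EX]; j=1 S=31.3808 intr=80.6792 cont=80.4640 V=80.6792[EX]; j=2 S=46.2918 intr=65.7682 cont=65.5530 V=65.7682[EX]; j=3 S=68.2879 intr=43.7721 cont=43.5569 V=43.7721[EX]; j=4 S=100.7359 intr=11.3241 cont=15.7971 V=15.7971[hold]; j=5 S=148.6019 intr=0.0000 cont=0.0000 V=0.0000[hold]; j=6 S=219.2121 intr=0.0000 cont=0.0000 V=0.0000[hold]; j=7 S=323.3737 intr=0.0000 cont=0.0000 V=0.0000[hold]
k=6: j=0 S=25.8371 intr=86.2229 cont=86.0077 V=86.2229[EX]; j=1 S=38.1139 intr=73.9461 cont=73.7309 V=73.9461[EX]; j=2 S=56.2243 intr=55.8357 cont=55.6205 V=55.8357[EX]; j=3 S=82.9400 intr=29.1200 cont=30.9427 V=30.9427[hold]; j=4 S=122.3501 intr=0.0000 cont=8.5696 V=8.5696[hold]; j=5 S=180.4864 intr=0.0000 cont=0.0000 V=0.0000[hold]; j=6 S=266.2469 intr=0.0000 cont=0.0000 V=0.0000[hold]
k=5: j=0 S=31.3808 intr=80.6792 cont=80.4640 V=80.6792[EX]; j=1 S=46.2918 intr=65.7682 cont=65.5530 V=65.7682[EX]; j=2 S=68.2879 intr=43.7721 cont=44.3873 V=44.3873[hold]; j=3 S=100.7359 intr=11.3241 cont=20.6901 V=20.6901[hold]; j=4 S=148.6019 intr=0.0000 cont=4.6489 V=4.6489[hold]; j=5 S=219.2121 intr=0.0000 cont=0.0000 V=0.0000[hold]
k=4: j=0 S=38.1139 intr=73.9461 cont=73.7309 V=73.9461[EX]; j=1 S=56.2243 intr=55.8357 cont=55.9008 V=55.9008[hold]; j=2 S=82.9400 intr=29.1200 cont=33.5057 V=33.5057[hold]; j=3 S=122.3501 intr=0.0000 cont=13.3420 V=13.3420[hold]; j=4 S=180.4864 intr=0.0000 cont=2.5219 V=2.5219[hold]
k=3: j=0 S=46.2918 intr=65.7682 cont=65.5827 V=65.7682[EX]; j=1 S=68.2879 intr=43.7721 cont=45.5903 V=45.5903[hold]; j=2 S=100.7359 intr=11.3241 cont=24.2548 V=24.2548[hold]; j=3 S=148.6019 intr=0.0000 cont=8.3868 V=8.3868[hold]
k=2: j=0 S=56.2243 intr=55.8357 cont=56.4489 V=56.4489[hold]; j=1 S=82.9400 intr=29.1200 cont=35.7823 V=35.7823[hold]; j=2 S=122.3501 intr=0.0000 cont=16.9788 V=16.9788[hold]
k=1: j=0 S=68.2879 intr=43.7721 cont=46.9248 V=46.9248[hold]; j=1 S=100.7359 intr=11.3241 cont=27.1468 V=27.1468[hold]
k=0: j=0 S=82.9400 intr=29.1200 cont=37.8239 V=37.8239[hold]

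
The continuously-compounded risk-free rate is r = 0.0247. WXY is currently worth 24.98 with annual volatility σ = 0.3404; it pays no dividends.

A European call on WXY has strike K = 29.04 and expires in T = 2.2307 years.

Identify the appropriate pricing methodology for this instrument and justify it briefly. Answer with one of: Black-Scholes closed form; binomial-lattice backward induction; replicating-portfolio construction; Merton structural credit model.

Key observation: the instrument is a plain European call (strike 29.04) on a lognormal asset; the exact continuous-time formula applies directly.

framework: Black-Scholes closed form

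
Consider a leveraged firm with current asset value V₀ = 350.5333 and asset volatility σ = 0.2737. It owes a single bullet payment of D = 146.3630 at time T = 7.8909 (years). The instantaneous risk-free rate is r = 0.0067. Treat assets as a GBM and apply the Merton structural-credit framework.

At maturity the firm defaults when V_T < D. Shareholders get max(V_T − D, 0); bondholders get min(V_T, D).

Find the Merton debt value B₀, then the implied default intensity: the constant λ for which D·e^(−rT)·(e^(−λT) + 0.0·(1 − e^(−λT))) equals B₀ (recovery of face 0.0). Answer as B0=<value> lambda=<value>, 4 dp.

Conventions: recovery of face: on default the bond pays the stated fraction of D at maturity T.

B0=129.8594 lambda=0.0085

With assets at 350.5333 and a single debt payment of 146.3630 at 7.8909 years:
d₁ = [ln(V₀/D) + (r + σ²/2)T] / (σ√T)
   = [ln(350.5333/146.3630) + (0.0067 + 0.5·0.2737²)·7.8909] / (0.2737·√7.8909)
   = [0.873366 + 0.348429] / 0.768844 = 1.589133
d₂ = d₁ − σ√T = 1.589133 − 0.768844 = 0.820290
N(d₁) = 0.943985,  N(d₂) = 0.793975,  e^(−rT) = 0.948504
E₀ = V₀·N(d₁) − D·e^(−rT)·N(d₂)
   = 350.5333·0.943985 − 146.3630·0.948504·0.793975 = 220.673883
B₀ = V₀ − E₀ = 350.5333 − 220.673883 = 129.859417
e^(−λT) = (B₀·e^(rT)/D − 0)/(1 − 0) = (129.8594·1.054292/146.3630 − 0)/1 = 0.93541174
λ = −ln(0.93541174)/7.8909 = 0.008461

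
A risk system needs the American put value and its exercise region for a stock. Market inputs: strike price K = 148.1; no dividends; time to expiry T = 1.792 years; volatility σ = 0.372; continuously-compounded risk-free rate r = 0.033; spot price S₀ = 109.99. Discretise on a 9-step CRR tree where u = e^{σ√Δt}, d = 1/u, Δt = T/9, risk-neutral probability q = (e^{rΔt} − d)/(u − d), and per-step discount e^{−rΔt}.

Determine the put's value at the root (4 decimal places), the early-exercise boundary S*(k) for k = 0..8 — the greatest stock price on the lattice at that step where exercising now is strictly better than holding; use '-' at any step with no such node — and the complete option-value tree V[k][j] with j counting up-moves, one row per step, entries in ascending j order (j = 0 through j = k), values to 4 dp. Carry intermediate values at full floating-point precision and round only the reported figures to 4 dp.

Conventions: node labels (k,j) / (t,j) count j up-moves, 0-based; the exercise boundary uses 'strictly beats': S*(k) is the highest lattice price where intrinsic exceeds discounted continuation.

Δt=0.19911, u=1.18057, d=0.84705, q=0.47836, disc=e^(-rΔt)=0.99345
k=9 terminal: V=max(K-S,0) → 123.4087 113.6869 100.1373 81.2528 54.9328 18.2496 0.0000 0.0000 0.0000 0.0000
k=8: j=0 S=29.1496 intr=118.9504 cont=117.9804 V=118.9504[EX]; j=1 S=40.6269 intr=107.4731 cont=106.5032 V=107.4731[EX]; j=2 S=56.6230 intr=91.4770 cont=90.5070 V=91.4770[EX]; j=3 S=78.9175 intr=69.1825 cont=68.2126 V=69.1825[EX]; j=4 S=109.9900 intr=38.1100 cont=37.1401 V=38.1100[EX]; j=5 S=153.2968 intr=0.0000 cont=9.4573 V=9.4573[hold]; j=6 S=213.6551 intr=0.0000 cont=0.0000 V=0.0000[hold]; j=7 S=297.7784 intr=0.0000 cont=0.0000 V=0.0000[hold]; j=8 S=415.0240 intr=0.0000 cont=0.0000 V=0.0000[hold]  S*(8)=109.9900
k=7: j=0 S=34.4131 intr=113.6869 cont=112.7170 V=113.6869[EX]; j=1 S=47.9627 intr=100.1373 cont=99.1674 V=100.1373[EX]; j=2 S=66.8472 intr=81.2528 cont=80.2829 V=81.2528[EX]; j=3 S=93.1672 intr=54.9328 cont=53.9628 V=54.9328[EX]; j=4 S=129.8504 intr=18.2496 cont=24.2438 V=24.2438[hold]; j=5 S=180.9769 intr=0.0000 cont=4.9010 V=4.9010[hold]; j=6 S=252.2337 intr=0.0000 cont=0.0000 V=0.0000[hold]; j=7 S=351.5468 intr=0.0000 cont=0.0000 V=0.0000[hold]  S*(7)=93.1672
k=6: j=0 S=40.6269 intr=107.4731 cont=106.5032 V=107.4731[EX]; j=1 S=56.6230 intr=91.4770 cont=90.5070 V=91.4770[EX]; j=2 S=78.9175 intr=69.1825 cont=68.2126 V=69.1825[EX]; j=3 S=109.9900 intr=38.1100 cont=39.9887 V=39.9887[hold]; j=4 S=153.2968 intr=0.0000 cont=14.8927 V=14.8927[hold]; j=5 S=213.6551 intr=0.0000 cont=2.5398 V=2.5398[hold]; j=6 S=297.7784 intr=0.0000 cont=0.0000 V=0.0000[hold]  S*(6)=78.9175
k=5: j=0 S=47.9627 intr=100.1373 cont=99.1674 V=100.1373[EX]; j=1 S=66.8472 intr=81.2528 cont=80.2829 V=81.2528[EX]; j=2 S=93.1672 intr=54.9328 cont=54.8556 V=54.9328[EX]; j=3 S=129.8504 intr=18.2496 cont=27.8004 V=27.8004[hold]; j=4 S=180.9769 intr=0.0000 cont=8.9247 V=8.9247[hold]; j=5 S=252.2337 intr=0.0000 cont=1.3162 V=1.3162[hold]  S*(5)=93.1672
k=4: j=0 S=56.6230 intr=91.4770 cont=90.5070 V=91.4770[EX]; j=1 S=78.9175 intr=69.1825 cont=68.2126 V=69.1825[EX]; j=2 S=109.9900 intr=38.1100 cont=41.6789 V=41.6789[hold]; j=3 S=153.2968 intr=0.0000 cont=18.6481 V=18.6481[hold]; j=4 S=213.6551 intr=0.0000 cont=5.2505 V=5.2505[hold]  S*(4)=78.9175
k=3: j=0 S=66.8472 intr=81.2528 cont=80.2829 V=81.2528[EX]; j=1 S=93.1672 intr=54.9328 cont=55.6589 V=55.6589[hold]; j=2 S=129.8504 intr=18.2496 cont=30.4610 V=30.4610[hold]; j=3 S=180.9769 intr=0.0000 cont=12.1590 V=12.1590[hold]  S*(3)=66.8472
k=2: j=0 S=78.9175 intr=69.1825 cont=68.5577 V=69.1825[EX]; j=1 S=109.9900 intr=38.1100 cont=43.3196 V=43.3196[hold]; j=2 S=153.2968 intr=0.0000 cont=21.5638 V=21.5638[hold]  S*(2)=78.9175
k=1: j=0 S=93.1672 intr=54.9328 cont=56.4386 V=56.4386[hold]; j=1 S=129.8504 intr=18.2496 cont=32.6969 V=32.6969[hold]  S*(1)=-
k=0: j=0 S=109.9900 intr=38.1100 cont=44.7862 V=44.7862[hold]  S*(0)=-

price = 44.7862
boundary = - - 78.9175 66.8472 78.9175 93.1672 78.9175 93.1672 109.9900
tree:
44.7862
56.4386 32.6969
69.1825 43.3196 21.5638
81.2528 55.6589 30.4610 12.1590
91.4770 69.1825 41.6789 18.6481 5.2505
100.1373 81.2528 54.9328 27.8004 8.9247 1.3162
107.4731 91.4770 69.1825 39.9887 14.8927 2.5398 0.0000
113.6869 100.1373 81.2528 54.9328 24.2438 4.9010 0.0000 0.0000
118.9504 107.4731 91.4770 69.1825 38.1100 9.4573 0.0000 0.0000 0.0000
123.4087 113.6869 100.1373 81.2528 54.9328 18.2496 0.0000 0.0000 0.0000 0.0000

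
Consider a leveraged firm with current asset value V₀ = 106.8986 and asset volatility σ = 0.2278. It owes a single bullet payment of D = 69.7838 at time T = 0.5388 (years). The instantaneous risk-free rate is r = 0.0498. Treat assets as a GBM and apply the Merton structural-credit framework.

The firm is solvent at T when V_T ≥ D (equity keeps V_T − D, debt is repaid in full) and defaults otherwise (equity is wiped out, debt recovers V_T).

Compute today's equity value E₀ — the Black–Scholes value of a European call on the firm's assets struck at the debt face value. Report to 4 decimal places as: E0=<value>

Apply the equity-as-call identities (strike 69.7838, horizon 0.5388 years):
d₁ = [ln(V₀/D) + (r + σ²/2)T] / (σ√T)
   = [ln(106.8986/69.7838) + (0.0498 + 0.5·0.2278²)·0.5388] / (0.2278·√0.5388)
   = [0.426479 + 0.040812] / 0.167212 = 2.794602
d₂ = d₁ − σ√T = 2.794602 − 0.167212 = 2.627390
N(d₁) = 0.997402,  N(d₂) = 0.995698,  e^(−rT) = 0.973525
E₀ = V₀·N(d₁) − D·e^(−rT)·N(d₂)
   = 106.8986·0.997402 − 69.7838·0.973525·0.995698 = 38.976886

E0=38.9769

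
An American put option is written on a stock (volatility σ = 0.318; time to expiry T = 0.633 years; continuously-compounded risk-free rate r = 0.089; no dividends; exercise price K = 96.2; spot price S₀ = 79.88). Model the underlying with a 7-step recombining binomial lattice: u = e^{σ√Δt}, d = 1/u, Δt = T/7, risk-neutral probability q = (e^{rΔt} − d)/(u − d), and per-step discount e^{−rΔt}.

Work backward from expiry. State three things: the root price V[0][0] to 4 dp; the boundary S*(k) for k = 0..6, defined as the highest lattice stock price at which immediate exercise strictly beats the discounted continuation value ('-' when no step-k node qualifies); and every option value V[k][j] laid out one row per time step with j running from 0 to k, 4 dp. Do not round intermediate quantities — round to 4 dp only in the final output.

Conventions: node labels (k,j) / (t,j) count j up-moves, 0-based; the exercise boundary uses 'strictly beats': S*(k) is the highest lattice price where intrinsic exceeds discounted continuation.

price = 17.1919
boundary = - 72.5952 65.9747 72.5952 65.9747 72.5952 79.8800
tree:
17.1919
23.6048 11.4997
30.2253 16.7936 6.7589
36.2420 23.6048 10.7252 3.1781
41.7100 30.2253 16.3378 5.6761 0.9060
46.6793 36.2420 23.6048 9.8385 1.8961 0.0000
51.1954 41.7100 30.2253 16.3200 3.9681 0.0000 0.0000
55.2997 46.6793 36.2420 23.6048 8.3042 0.0000 0.0000 0.0000

params: Δt=0.09043 u=1.10035 d=0.90880 q=0.51830 e^(-rΔt)=0.99198
t_7 payoffs: 55.2997 46.6793 36.2420 23.6048 8.3042 0.0000 0.0000 0.0000
t_6: node(6,0) S=45.0046 payoff=51.1954 vs cont=50.4243 → 51.1954 [stop]  node(6,1) S=54.4900 payoff=41.7100 vs cont=40.9388 → 41.7100 [stop]  node(6,2) S=65.9747 payoff=30.2253 vs cont=29.4541 → 30.2253 [stop]  node(6,3) S=79.8800 payoff=16.3200 vs cont=15.5489 → 16.3200 [stop]  node(6,4) S=96.7160 payoff=0.0000 vs cont=3.9681 → 3.9681 [wait]  node(6,5) S=117.1006 payoff=0.0000 vs cont=0.0000 → 0.0000 [wait]  node(6,6) S=141.7814 payoff=0.0000 vs cont=0.0000 → 0.0000 [wait]  ⇒ S*(6)=79.8800
t_5: node(5,0) S=49.5207 payoff=46.6793 vs cont=45.9082 → 46.6793 [stop]  node(5,1) S=59.9580 payoff=36.2420 vs cont=35.4708 → 36.2420 [stop]  node(5,2) S=72.5952 payoff=23.6048 vs cont=22.8337 → 23.6048 [stop]  node(5,3) S=87.8958 payoff=8.3042 vs cont=9.8385 → 9.8385 [wait]  node(5,4) S=106.4213 payoff=0.0000 vs cont=1.8961 → 1.8961 [wait]  node(5,5) S=128.8514 payoff=0.0000 vs cont=0.0000 → 0.0000 [wait]  ⇒ S*(5)=72.5952
t_4: node(4,0) S=54.4900 payoff=41.7100 vs cont=40.9388 → 41.7100 [stop]  node(4,1) S=65.9747 payoff=30.2253 vs cont=29.4541 → 30.2253 [stop]  node(4,2) S=79.8800 payoff=16.3200 vs cont=16.3378 → 16.3378 [wait]  node(4,3) S=96.7160 payoff=0.0000 vs cont=5.6761 → 5.6761 [wait]  node(4,4) S=117.1006 payoff=0.0000 vs cont=0.9060 → 0.9060 [wait]  ⇒ S*(4)=65.9747
t_3: node(3,0) S=59.9580 payoff=36.2420 vs cont=35.4708 → 36.2420 [stop]  node(3,1) S=72.5952 payoff=23.6048 vs cont=22.8428 → 23.6048 [stop]  node(3,2) S=87.8958 payoff=8.3042 vs cont=10.7252 → 10.7252 [wait]  node(3,3) S=106.4213 payoff=0.0000 vs cont=3.1781 → 3.1781 [wait]  ⇒ S*(3)=72.5952
t_2: node(2,0) S=65.9747 payoff=30.2253 vs cont=29.4541 → 30.2253 [stop]  node(2,1) S=79.8800 payoff=16.3200 vs cont=16.7936 → 16.7936 [wait]  node(2,2) S=96.7160 payoff=0.0000 vs cont=6.7589 → 6.7589 [wait]  ⇒ S*(2)=65.9747
t_1: node(1,0) S=72.5952 payoff=23.6048 vs cont=23.0772 → 23.6048 [stop]  node(1,1) S=87.8958 payoff=8.3042 vs cont=11.4997 → 11.4997 [wait]  ⇒ S*(1)=72.5952
t_0: node(0,0) S=79.8800 payoff=16.3200 vs cont=17.1919 → 17.1919 [wait]  ⇒ S*(0)=-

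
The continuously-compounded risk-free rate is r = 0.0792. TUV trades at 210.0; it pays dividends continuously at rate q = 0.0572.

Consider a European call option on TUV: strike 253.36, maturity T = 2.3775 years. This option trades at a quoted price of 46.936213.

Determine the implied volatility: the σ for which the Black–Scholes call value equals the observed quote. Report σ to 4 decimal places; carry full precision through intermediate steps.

sigma = 0.5033

At σ = 0.5033 the Black–Scholes value reproduces the quote:
σ√T = 0.5033·√2.3775 = 0.776046
d₁ = (ln(S/K) + (r−q+σ²/2)T) / (σ√T) = (ln(210.0/253.36) + (0.0792−0.0572+0.5033²/2)·2.3775) / 0.776046 = (-0.187704 + 0.353428) / 0.776046 = 0.213550
d₂ = d₁ − σ√T = 0.213550 − 0.776046 = -0.562496
e^{−rT} = 0.828368
e^{−qT} = 0.872849
N(d₁) = 0.584551,  N(d₂) = 0.286889
V = S·e^{−qT}·N(d₁) − K·e^{−rT}·N(d₂) = 107.147161 − 60.210948 = 46.936213 (matching the quote); vega is positive throughout, so no other σ reproduces this price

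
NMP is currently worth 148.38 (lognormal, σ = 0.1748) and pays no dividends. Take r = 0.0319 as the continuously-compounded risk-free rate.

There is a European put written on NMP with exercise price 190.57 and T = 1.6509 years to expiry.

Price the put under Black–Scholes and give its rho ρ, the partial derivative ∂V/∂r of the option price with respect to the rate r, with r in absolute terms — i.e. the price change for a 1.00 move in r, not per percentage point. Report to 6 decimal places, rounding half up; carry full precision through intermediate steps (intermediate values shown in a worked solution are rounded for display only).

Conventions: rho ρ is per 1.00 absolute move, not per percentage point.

σ√T = 0.1748·√1.6509 = 0.224596
d₁ = (ln(S/K) + (r+σ²/2)T) / (σ√T) = (ln(148.38/190.57) + (0.0319+0.1748²/2)·1.6509) / 0.224596 = (-0.250243 + 0.077885) / 0.224596 = -0.767412
d₂ = d₁ − σ√T = -0.767412 − 0.224596 = -0.992008
e^{−rT} = 0.948699
N(−d₁) = 0.778582,  N(−d₂) = 0.839403
Put price V = K·e^{−rT}·N(−d₂) − S·N(−d₁) = 151.758708 − 115.525968 = 36.232740
ρ = −K·T·e^{−rT}·N(−d₂) = -250.538451

price = 36.232740
ρ = -250.538451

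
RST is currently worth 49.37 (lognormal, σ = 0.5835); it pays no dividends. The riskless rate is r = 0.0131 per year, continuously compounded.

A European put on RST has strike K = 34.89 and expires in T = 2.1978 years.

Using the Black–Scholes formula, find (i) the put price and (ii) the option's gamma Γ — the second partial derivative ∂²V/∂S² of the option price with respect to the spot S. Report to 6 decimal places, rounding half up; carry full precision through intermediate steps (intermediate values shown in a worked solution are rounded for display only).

price = 7.396380
Γ = 0.006414

σ√T = 0.5835·√2.1978 = 0.865038
d₁ = (ln(S/K) + (r+σ²/2)T) / (σ√T) = (ln(49.37/34.89) + (0.0131+0.5835²/2)·2.1978) / 0.865038 = (0.347143 + 0.402936) / 0.865038 = 0.867106
d₂ = d₁ − σ√T = 0.867106 − 0.865038 = 0.002068
e^{−rT} = 0.971619
N(−d₁) = 0.192942,  N(−d₂) = 0.499175
Put price V = K·e^{−rT}·N(−d₂) − S·N(−d₁) = 16.921931 − 9.525551 = 7.396380
φ(d₁) = (1/√(2π))·e^{−d₁²/2} = 0.273932
Γ = φ(d₁) / (S·σ·√T) = 0.006414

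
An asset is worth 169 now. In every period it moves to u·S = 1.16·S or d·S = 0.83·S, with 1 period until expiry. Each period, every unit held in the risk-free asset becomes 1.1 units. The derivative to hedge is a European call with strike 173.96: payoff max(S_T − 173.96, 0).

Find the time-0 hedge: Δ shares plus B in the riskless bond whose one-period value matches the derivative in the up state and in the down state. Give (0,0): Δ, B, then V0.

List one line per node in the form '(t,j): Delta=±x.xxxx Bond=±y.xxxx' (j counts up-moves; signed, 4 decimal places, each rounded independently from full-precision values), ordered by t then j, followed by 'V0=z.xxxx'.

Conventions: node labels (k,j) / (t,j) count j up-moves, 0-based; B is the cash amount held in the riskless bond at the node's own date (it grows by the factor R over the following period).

(0,0): Delta=0.3959 Bond=-50.4860
V0=16.4231

Risk-neutral probability p* = (R−d)/(u−d) = (1.1−0.83)/(1.16−0.83) = 0.8182.
Expiry values: V(1,0)=0.0000, V(1,1)=22.0800
  t=0,j=0: stock 169.0000 → up 196.0400 (V=22.0800), down 140.2700 (V=0.0000). Price 16.4231; hedge Δ=0.3959, bond B=-50.4860.
As a check, the time-0 holding Δ(0,0)·S0 + B(0,0) comes to 16.4231 — exactly V0.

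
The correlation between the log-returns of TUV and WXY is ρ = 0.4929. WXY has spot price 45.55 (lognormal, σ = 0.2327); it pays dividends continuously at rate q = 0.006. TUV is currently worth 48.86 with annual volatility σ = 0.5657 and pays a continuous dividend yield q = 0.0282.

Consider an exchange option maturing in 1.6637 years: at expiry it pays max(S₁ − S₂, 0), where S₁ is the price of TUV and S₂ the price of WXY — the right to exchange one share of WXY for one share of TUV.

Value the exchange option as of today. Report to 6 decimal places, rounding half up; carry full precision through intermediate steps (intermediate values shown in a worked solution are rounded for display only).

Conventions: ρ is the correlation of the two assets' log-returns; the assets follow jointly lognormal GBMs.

exchange price = 12.247855

σ_eff = √(σ₁² + σ₂² − 2ρσ₁σ₂) = √(0.5657² + 0.2327² − 2·0.4929·0.5657·0.2327) = 0.494365
d₁ = (ln(S₁/S₂) + (q₂ − q₁ + σ_eff²/2)T) / (σ_eff√T) = (ln(48.86/45.55) + (0.006 − 0.0282 + 0.122198)·1.6637) / 0.637654 = 0.370915
d₂ = d₁ − σ_eff√T = 0.370915 − 0.637654 = -0.266739
N(d₁) = 0.644650,  N(d₂) = 0.394835
V = S₁·e^{−q₁T}·N(d₁) − S₂·e^{−q₂T}·N(d₂) = 30.053962 − 17.806107 = 12.247855
Key observation: the rate r is irrelevant here: denominating values in WXY turns the exchange into a ratio option on S₁/S₂, and discounting at r drops out.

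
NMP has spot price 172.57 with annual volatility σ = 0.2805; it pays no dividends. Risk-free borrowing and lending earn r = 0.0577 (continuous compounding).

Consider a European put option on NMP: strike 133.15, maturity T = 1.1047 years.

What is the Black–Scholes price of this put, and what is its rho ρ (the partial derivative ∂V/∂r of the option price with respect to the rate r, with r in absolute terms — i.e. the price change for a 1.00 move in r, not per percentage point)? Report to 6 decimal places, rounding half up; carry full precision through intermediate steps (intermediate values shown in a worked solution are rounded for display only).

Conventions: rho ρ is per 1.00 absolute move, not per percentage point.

σ√T = 0.2805·√1.1047 = 0.294819
d₁ = (ln(S/K) + (r+σ²/2)T) / (σ√T) = (ln(172.57/133.15) + (0.0577+0.2805²/2)·1.1047) / 0.294819 = (0.259327 + 0.107200) / 0.294819 = 1.243228
d₂ = d₁ − σ√T = 1.243228 − 0.294819 = 0.948409
e^{−rT} = 0.938248
N(−d₁) = 0.106892,  N(−d₂) = 0.171461
Put price V = K·e^{−rT}·N(−d₂) − S·N(−d₁) = 21.420174 − 18.446339 = 2.973836
ρ = −K·T·e^{−rT}·N(−d₂) = -23.662867

price = 2.973836
ρ = -23.662867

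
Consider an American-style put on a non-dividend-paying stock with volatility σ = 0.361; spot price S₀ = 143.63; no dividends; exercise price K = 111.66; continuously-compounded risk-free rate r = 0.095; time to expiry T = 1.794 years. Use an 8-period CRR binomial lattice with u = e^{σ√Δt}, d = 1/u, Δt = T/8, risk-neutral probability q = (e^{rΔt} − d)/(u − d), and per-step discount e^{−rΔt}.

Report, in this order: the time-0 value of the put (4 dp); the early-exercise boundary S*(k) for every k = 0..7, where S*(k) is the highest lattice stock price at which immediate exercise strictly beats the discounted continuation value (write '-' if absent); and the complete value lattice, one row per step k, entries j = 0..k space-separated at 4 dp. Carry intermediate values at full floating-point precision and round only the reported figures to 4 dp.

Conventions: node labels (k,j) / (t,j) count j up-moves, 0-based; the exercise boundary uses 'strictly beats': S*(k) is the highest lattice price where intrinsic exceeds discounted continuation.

price = 6.8550
boundary = - - - - 72.4889 61.0982 72.4889 86.0033
tree:
6.8550
11.0700 3.2487
17.4172 5.6703 1.1483
26.5829 9.6790 2.2052 0.2203
39.1711 16.0654 4.1854 0.4689 0.0000
50.5618 25.7128 7.8267 0.9981 0.0000 0.0000
60.1627 39.1711 14.3563 2.1243 0.0000 0.0000 0.0000
68.2548 50.5618 25.6567 4.5212 0.0000 0.0000 0.0000 0.0000
75.0754 60.1627 39.1711 9.6228 0.0000 0.0000 0.0000 0.0000 0.0000

params: Δt=0.22425 u=1.18643 d=0.84286 q=0.52004 e^(-rΔt)=0.97892
t_8 payoffs: 75.0754 60.1627 39.1711 9.6228 0.0000 0.0000 0.0000 0.0000 0.0000
t_7: node(7,0) S=43.4052 payoff=68.2548 vs cont=65.9012 → 68.2548 [stop]  node(7,1) S=61.0982 payoff=50.5618 vs cont=48.2082 → 50.5618 [stop]  node(7,2) S=86.0033 payoff=25.6567 vs cont=23.3031 → 25.6567 [stop]  node(7,3) S=121.0603 payoff=0.0000 vs cont=4.5212 → 4.5212 [wait]  node(7,4) S=170.4074 payoff=0.0000 vs cont=0.0000 → 0.0000 [wait]  node(7,5) S=239.8697 payoff=0.0000 vs cont=0.0000 → 0.0000 [wait]  node(7,6) S=337.6464 payoff=0.0000 vs cont=0.0000 → 0.0000 [wait]  node(7,7) S=475.2792 payoff=0.0000 vs cont=0.0000 → 0.0000 [wait]  ⇒ S*(7)=86.0033
t_6: node(6,0) S=51.4973 payoff=60.1627 vs cont=57.8090 → 60.1627 [stop]  node(6,1) S=72.4889 payoff=39.1711 vs cont=36.8175 → 39.1711 [stop]  node(6,2) S=102.0372 payoff=9.6228 vs cont=14.3563 → 14.3563 [wait]  node(6,3) S=143.6300 payoff=0.0000 vs cont=2.1243 → 2.1243 [wait]  node(6,4) S=202.1771 payoff=0.0000 vs cont=0.0000 → 0.0000 [wait]  node(6,5) S=284.5894 payoff=0.0000 vs cont=0.0000 → 0.0000 [wait]  node(6,6) S=400.5949 payoff=0.0000 vs cont=0.0000 → 0.0000 [wait]  ⇒ S*(6)=72.4889
t_5: node(5,0) S=61.0982 payoff=50.5618 vs cont=48.2082 → 50.5618 [stop]  node(5,1) S=86.0033 payoff=25.6567 vs cont=25.7128 → 25.7128 [wait]  node(5,2) S=121.0603 payoff=0.0000 vs cont=7.8267 → 7.8267 [wait]  node(5,3) S=170.4074 payoff=0.0000 vs cont=0.9981 → 0.9981 [wait]  node(5,4) S=239.8697 payoff=0.0000 vs cont=0.0000 → 0.0000 [wait]  node(5,5) S=337.6464 payoff=0.0000 vs cont=0.0000 → 0.0000 [wait]  ⇒ S*(5)=61.0982
t_4: node(4,0) S=72.4889 payoff=39.1711 vs cont=36.8460 → 39.1711 [stop]  node(4,1) S=102.0372 payoff=9.6228 vs cont=16.0654 → 16.0654 [wait]  node(4,2) S=143.6300 payoff=0.0000 vs cont=4.1854 → 4.1854 [wait]  node(4,3) S=202.1771 payoff=0.0000 vs cont=0.4689 → 0.4689 [wait]  node(4,4) S=284.5894 payoff=0.0000 vs cont=0.0000 → 0.0000 [wait]  ⇒ S*(4)=72.4889
t_3: node(3,0) S=86.0033 payoff=25.6567 vs cont=26.5829 → 26.5829 [wait]  node(3,1) S=121.0603 payoff=0.0000 vs cont=9.6790 → 9.6790 [wait]  node(3,2) S=170.4074 payoff=0.0000 vs cont=2.2052 → 2.2052 [wait]  node(3,3) S=239.8697 payoff=0.0000 vs cont=0.2203 → 0.2203 [wait]  ⇒ S*(3)=-
t_2: node(2,0) S=102.0372 payoff=9.6228 vs cont=17.4172 → 17.4172 [wait]  node(2,1) S=143.6300 payoff=0.0000 vs cont=5.6703 → 5.6703 [wait]  node(2,2) S=202.1771 payoff=0.0000 vs cont=1.1483 → 1.1483 [wait]  ⇒ S*(2)=-
t_1: node(1,0) S=121.0603 payoff=0.0000 vs cont=11.0700 → 11.0700 [wait]  node(1,1) S=170.4074 payoff=0.0000 vs cont=3.2487 → 3.2487 [wait]  ⇒ S*(1)=-
t_0: node(0,0) S=143.6300 payoff=0.0000 vs cont=6.8550 → 6.8550 [wait]  ⇒ S*(0)=-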